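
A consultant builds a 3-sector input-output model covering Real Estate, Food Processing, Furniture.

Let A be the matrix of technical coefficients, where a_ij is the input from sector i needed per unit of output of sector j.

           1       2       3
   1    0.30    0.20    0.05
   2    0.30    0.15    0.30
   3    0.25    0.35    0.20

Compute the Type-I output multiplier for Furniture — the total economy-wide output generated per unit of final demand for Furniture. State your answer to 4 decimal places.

m_3 = 2.6651

I − A =
  [   0.70    -0.20    -0.05]
  [  -0.30     0.85    -0.30]
  [  -0.25    -0.35     0.80]
Cofactors of I−A, C_ij = (−1)^(i+j)·(minor ij) (rows/columns in the sector order above):
  C_11 = (0.85)(0.80) − (-0.30)(-0.35) = 0.5750
  C_12 = −[(-0.30)(0.80) − (-0.30)(-0.25)] = 0.3150
  C_13 = (-0.30)(-0.35) − (0.85)(-0.25) = 0.3175
  C_21 = −[(-0.20)(0.80) − (-0.05)(-0.35)] = 0.1775
  C_22 = (0.70)(0.80) − (-0.05)(-0.25) = 0.5475
  C_23 = −[(0.70)(-0.35) − (-0.20)(-0.25)] = 0.2950
  C_31 = (-0.20)(-0.30) − (-0.05)(0.85) = 0.1025
  C_32 = −[(0.70)(-0.30) − (-0.05)(-0.30)] = 0.2250
  C_33 = (0.70)(0.85) − (-0.20)(-0.30) = 0.5350
det(I−A) = Σ_j (I−A)_1j·C_1j = (0.70)(0.5750) + (-0.20)(0.3150) + (-0.05)(0.3175) = 0.323625
adj(I−A) = Cᵀ =
  [ 0.5750   0.1775   0.1025]
  [ 0.3150   0.5475   0.2250]
  [ 0.3175   0.2950   0.5350]
(I − A)⁻¹ = adj(I−A) / det(I−A) ≈
  [   1.77675     0.54847     0.31672]
  [   0.97335     1.69177     0.69525]
  [   0.98107     0.91155     1.65315]
The output multiplier for sector j is the column-j sum of the Leontief inverse (I − A)⁻¹ = adj(I−A) / det(I−A).
Column 3 of adj(I−A): (0.1025, 0.2250, 0.5350); det(I−A) = 0.323625.
m_3 = (0.1025 + 0.2250 + 0.5350) / 0.323625 = 0.8625 / 0.323625 ≈ 2.6651.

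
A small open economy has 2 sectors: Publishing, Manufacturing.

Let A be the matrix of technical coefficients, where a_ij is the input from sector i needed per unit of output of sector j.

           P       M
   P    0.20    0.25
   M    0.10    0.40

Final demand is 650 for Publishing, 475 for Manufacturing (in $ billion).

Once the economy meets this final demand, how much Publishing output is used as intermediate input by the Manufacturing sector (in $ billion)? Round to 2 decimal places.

I − A =
  [   0.80    -0.25]
  [  -0.10     0.60]
det(I−A) = (0.80)(0.60) − (-0.25)(-0.10) = 0.4550
adj(I−A) = [[0.60, 0.25], [0.10, 0.80]]
(I − A)⁻¹ = adj(I−A) / det(I−A) ≈
  [   1.3187     0.5495]
  [   0.2198     1.7582]
First solve x = (I − A)⁻¹ d = adj(I−A)·d / det(I−A); in particular x_M = (0.10·650 + 0.80·475) / 0.4550 = 445.00 / 0.4550 ≈ 978.0220.
Intermediate flow from P to M: z_PM = a_PM · x_M = 0.25 × 445.00 / 0.4550 = 111.25 / 0.4550 ≈ 244.51.

z_PM = 244.51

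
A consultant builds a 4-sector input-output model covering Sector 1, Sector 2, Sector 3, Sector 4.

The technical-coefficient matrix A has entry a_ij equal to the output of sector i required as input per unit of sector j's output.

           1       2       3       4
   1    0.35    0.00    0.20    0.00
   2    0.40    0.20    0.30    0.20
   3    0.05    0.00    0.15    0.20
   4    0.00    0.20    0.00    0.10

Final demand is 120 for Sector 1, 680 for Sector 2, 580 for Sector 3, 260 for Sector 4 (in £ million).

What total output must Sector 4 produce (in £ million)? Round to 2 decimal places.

x_4 = 634.37

I − A =
  [   0.65     0.00    -0.20     0.00]
  [  -0.40     0.80    -0.30    -0.20]
  [  -0.05     0.00     0.85    -0.20]
  [   0.00    -0.20     0.00     0.90]
Compute the cofactors C_ij = (−1)^(i+j)·(3×3 minor ij) of I−A; the adjugate is their transpose:
adj(I−A) = Cᵀ =
  [ 0.56600   0.00800   0.13600   0.03200]
  [ 0.31950   0.48825   0.24750   0.16350]
  [ 0.05000   0.02600   0.44200   0.10400]
  [ 0.07100   0.10850   0.05500   0.43400]
det(I−A) = Σ_j (I−A)_1j·C_1j = (0.65)(0.56600) + (0.00)(0.31950) + (-0.20)(0.05000) + (0.00)(0.07100) = 0.3579
(I − A)⁻¹ = adj(I−A) / det(I−A) ≈
  [   1.5814     0.0224     0.3800     0.0894]
  [   0.8927     1.3642     0.6915     0.4568]
  [   0.1397     0.0726     1.2350     0.2906]
  [   0.1984     0.3032     0.1537     1.2126]
x = (I − A)⁻¹ d = adj(I−A)·d / det(I−A), with det(I−A) = 0.3579:
  x_1 = (0.56600·120 + 0.00800·680 + 0.13600·580 + 0.03200·260) / 0.3579 = 160.56 / 0.3579 ≈ 448.62
  x_2 = (0.31950·120 + 0.48825·680 + 0.24750·580 + 0.16350·260) / 0.3579 = 556.41 / 0.3579 ≈ 1554.65
  x_3 = (0.05000·120 + 0.02600·680 + 0.44200·580 + 0.10400·260) / 0.3579 = 307.08 / 0.3579 ≈ 858.01
  x_4 = (0.07100·120 + 0.10850·680 + 0.05500·580 + 0.43400·260) / 0.3579 = 227.04 / 0.3579 ≈ 634.37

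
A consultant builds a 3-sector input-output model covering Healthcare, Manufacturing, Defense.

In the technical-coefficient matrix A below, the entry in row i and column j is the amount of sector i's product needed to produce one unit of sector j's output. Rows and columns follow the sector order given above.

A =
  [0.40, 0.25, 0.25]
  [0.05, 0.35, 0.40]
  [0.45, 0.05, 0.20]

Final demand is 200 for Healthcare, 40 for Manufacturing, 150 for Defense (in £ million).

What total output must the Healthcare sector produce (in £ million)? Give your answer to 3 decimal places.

I − A =
  [   0.60    -0.25    -0.25]
  [  -0.05     0.65    -0.40]
  [  -0.45    -0.05     0.80]
Cofactors of I−A, C_ij = (−1)^(i+j)·(minor ij) (rows/columns in the sector order above):
  C_11 = (0.65)(0.80) − (-0.40)(-0.05) = 0.5000
  C_12 = −[(-0.05)(0.80) − (-0.40)(-0.45)] = 0.2200
  C_13 = (-0.05)(-0.05) − (0.65)(-0.45) = 0.2950
  C_21 = −[(-0.25)(0.80) − (-0.25)(-0.05)] = 0.2125
  C_22 = (0.60)(0.80) − (-0.25)(-0.45) = 0.3675
  C_23 = −[(0.60)(-0.05) − (-0.25)(-0.45)] = 0.1425
  C_31 = (-0.25)(-0.40) − (-0.25)(0.65) = 0.2625
  C_32 = −[(0.60)(-0.40) − (-0.25)(-0.05)] = 0.2525
  C_33 = (0.60)(0.65) − (-0.25)(-0.05) = 0.3775
det(I−A) = Σ_j (I−A)_1j·C_1j = (0.60)(0.5000) + (-0.25)(0.2200) + (-0.25)(0.2950) = 0.17125
adj(I−A) = Cᵀ =
  [ 0.5000   0.2125   0.2625]
  [ 0.2200   0.3675   0.2525]
  [ 0.2950   0.1425   0.3775]
(I − A)⁻¹ = adj(I−A) / det(I−A) ≈
  [   2.9197     1.2409     1.5328]
  [   1.2847     2.1460     1.4745]
  [   1.7226     0.8321     2.2044]
x = (I − A)⁻¹ d = adj(I−A)·d / det(I−A), with det(I−A) = 0.17125:
  x_H = (0.5000·200 + 0.2125·40 + 0.2625·150) / 0.17125 = 147.875 / 0.17125 ≈ 863.504
  x_M = (0.2200·200 + 0.3675·40 + 0.2525·150) / 0.17125 = 96.575 / 0.17125 ≈ 563.942
  x_D = (0.2950·200 + 0.1425·40 + 0.3775·150) / 0.17125 = 121.325 / 0.17125 ≈ 708.467

x_H = 863.504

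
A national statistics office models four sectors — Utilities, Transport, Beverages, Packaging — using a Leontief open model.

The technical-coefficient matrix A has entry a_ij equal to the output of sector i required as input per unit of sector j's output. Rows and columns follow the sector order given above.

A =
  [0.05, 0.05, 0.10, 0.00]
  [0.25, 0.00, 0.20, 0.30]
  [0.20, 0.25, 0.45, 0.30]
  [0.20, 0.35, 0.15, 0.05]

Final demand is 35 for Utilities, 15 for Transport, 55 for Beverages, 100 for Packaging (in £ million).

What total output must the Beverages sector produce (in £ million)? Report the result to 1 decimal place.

x_B = 341.7

I − A =
  [   0.95    -0.05    -0.10     0.00]
  [  -0.25     1.00    -0.20    -0.30]
  [  -0.20    -0.25     0.55    -0.30]
  [  -0.20    -0.35    -0.15     0.95]
Compute the cofactors C_ij = (−1)^(i+j)·(3×3 minor ij) of I−A; the adjugate is their transpose:
adj(I−A) = Cᵀ =
  [ 0.340000   0.058125   0.096250   0.048750]
  [ 0.211375   0.428625   0.253000   0.215250]
  [ 0.329625   0.337875   0.787875   0.355500]
  [ 0.201500   0.223500   0.237875   0.439875]
det(I−A) = Σ_j (I−A)_1j·C_1j = (0.95)(0.340000) + (-0.05)(0.211375) + (-0.10)(0.329625) + (0.00)(0.201500) = 0.27946875
(I − A)⁻¹ = adj(I−A) / det(I−A) ≈
  [   1.2166     0.2080     0.3444     0.1744]
  [   0.7563     1.5337     0.9053     0.7702]
  [   1.1795     1.2090     2.8192     1.2721]
  [   0.7210     0.7997     0.8512     1.5740]
x = (I − A)⁻¹ d = adj(I−A)·d / det(I−A), with det(I−A) = 0.27946875:
  x_U = (0.340000·35 + 0.058125·15 + 0.096250·55 + 0.048750·100) / 0.27946875 = 22.940625 / 0.27946875 ≈ 82.1
  x_T = (0.211375·35 + 0.428625·15 + 0.253000·55 + 0.215250·100) / 0.27946875 = 49.2675 / 0.27946875 ≈ 176.3
  x_B = (0.329625·35 + 0.337875·15 + 0.787875·55 + 0.355500·100) / 0.27946875 = 95.488125 / 0.27946875 ≈ 341.7
  x_P = (0.201500·35 + 0.223500·15 + 0.237875·55 + 0.439875·100) / 0.27946875 = 67.475625 / 0.27946875 ≈ 241.4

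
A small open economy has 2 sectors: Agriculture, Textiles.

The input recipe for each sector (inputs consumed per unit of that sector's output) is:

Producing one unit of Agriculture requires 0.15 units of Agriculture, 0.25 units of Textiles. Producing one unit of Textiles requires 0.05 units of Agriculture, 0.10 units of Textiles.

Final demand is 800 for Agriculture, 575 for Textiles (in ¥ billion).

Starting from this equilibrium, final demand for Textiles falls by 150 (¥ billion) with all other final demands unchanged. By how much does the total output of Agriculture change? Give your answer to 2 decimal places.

I − A =
  [   0.85    -0.05]
  [  -0.25     0.90]
det(I−A) = (0.85)(0.90) − (-0.05)(-0.25) = 0.7525
adj(I−A) = [[0.90, 0.05], [0.25, 0.85]]
(I − A)⁻¹ = adj(I−A) / det(I−A) ≈
  [   1.1960     0.0664]
  [   0.3322     1.1296]
Δx = (I − A)⁻¹ Δd with Δd having -150 in the Textiles component and 0 elsewhere.
So Δx_A = L_AT · (-150), where L_AT = adj(I−A)_AT / det(I−A) = 0.05 / 0.7525.
Δx_A = 0.05 × (-150) / 0.7525 = -7.50 / 0.7525 ≈ -9.97.

Δx_A = -9.97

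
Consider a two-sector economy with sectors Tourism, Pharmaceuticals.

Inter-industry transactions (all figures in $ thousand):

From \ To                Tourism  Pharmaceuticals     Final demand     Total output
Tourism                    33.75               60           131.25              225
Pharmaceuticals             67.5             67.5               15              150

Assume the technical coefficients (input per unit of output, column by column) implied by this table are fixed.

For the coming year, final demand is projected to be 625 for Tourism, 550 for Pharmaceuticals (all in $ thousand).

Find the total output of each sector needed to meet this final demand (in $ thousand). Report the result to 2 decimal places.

Technical coefficients a_ij = z_ij / X_j:
  a_11 = 33.75/225 = 0.15, a_21 = 67.5/225 = 0.30
  a_12 = 60/150 = 0.40, a_22 = 67.5/150 = 0.45
I − A =
  [   0.85    -0.40]
  [  -0.30     0.55]
det(I−A) = (0.85)(0.55) − (-0.40)(-0.30) = 0.3475
adj(I−A) = [[0.55, 0.40], [0.30, 0.85]]
(I − A)⁻¹ = adj(I−A) / det(I−A) ≈
  [   1.5827     1.1511]
  [   0.8633     2.4460]
x = (I − A)⁻¹ d = adj(I−A)·d / det(I−A), with det(I−A) = 0.3475:
  x_1 = (0.55·625 + 0.40·550) / 0.3475 = 563.75 / 0.3475 ≈ 1622.30
  x_2 = (0.30·625 + 0.85·550) / 0.3475 = 655.00 / 0.3475 ≈ 1884.89

x_1 = 1622.30, x_2 = 1884.89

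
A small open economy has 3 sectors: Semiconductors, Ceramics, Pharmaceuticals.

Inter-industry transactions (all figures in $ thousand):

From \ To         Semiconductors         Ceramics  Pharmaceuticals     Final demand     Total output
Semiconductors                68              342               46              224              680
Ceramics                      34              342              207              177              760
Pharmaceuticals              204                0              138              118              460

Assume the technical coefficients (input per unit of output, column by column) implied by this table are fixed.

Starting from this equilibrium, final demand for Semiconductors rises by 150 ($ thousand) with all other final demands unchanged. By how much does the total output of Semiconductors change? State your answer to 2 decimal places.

Technical coefficients a_ij = z_ij / X_j:
  a_SS = 68/680 = 0.10, a_CS = 34/680 = 0.05, a_PS = 204/680 = 0.30
  a_SC = 342/760 = 0.45, a_CC = 342/760 = 0.45, a_PC = 0/760 = 0.00
  a_SP = 46/460 = 0.10, a_CP = 207/460 = 0.45, a_PP = 138/460 = 0.30
I − A =
  [   0.90    -0.45    -0.10]
  [  -0.05     0.55    -0.45]
  [  -0.30     0.00     0.70]
Cofactors of I−A, C_ij = (−1)^(i+j)·(minor ij) (rows/columns in the sector order above):
  C_11 = (0.55)(0.70) − (-0.45)(0.00) = 0.3850
  C_12 = −[(-0.05)(0.70) − (-0.45)(-0.30)] = 0.1700
  C_13 = (-0.05)(0.00) − (0.55)(-0.30) = 0.1650
  C_21 = −[(-0.45)(0.70) − (-0.10)(0.00)] = 0.3150
  C_22 = (0.90)(0.70) − (-0.10)(-0.30) = 0.6000
  C_23 = −[(0.90)(0.00) − (-0.45)(-0.30)] = 0.1350
  C_31 = (-0.45)(-0.45) − (-0.10)(0.55) = 0.2575
  C_32 = −[(0.90)(-0.45) − (-0.10)(-0.05)] = 0.4100
  C_33 = (0.90)(0.55) − (-0.45)(-0.05) = 0.4725
det(I−A) = Σ_j (I−A)_1j·C_1j = (0.90)(0.3850) + (-0.45)(0.1700) + (-0.10)(0.1650) = 0.2535
adj(I−A) = Cᵀ =
  [ 0.3850   0.3150   0.2575]
  [ 0.1700   0.6000   0.4100]
  [ 0.1650   0.1350   0.4725]
(I − A)⁻¹ = adj(I−A) / det(I−A) ≈
  [   1.5187     1.2426     1.0158]
  [   0.6706     2.3669     1.6174]
  [   0.6509     0.5325     1.8639]
Δx = (I − A)⁻¹ Δd with Δd having +150 in the Semiconductors component and 0 elsewhere.
So Δx_S = L_SS · (+150), where L_SS = adj(I−A)_SS / det(I−A) = 0.3850 / 0.2535.
Δx_S = 0.3850 × (+150) / 0.2535 = 57.75 / 0.2535 ≈ 227.81.

Δx_S = 227.81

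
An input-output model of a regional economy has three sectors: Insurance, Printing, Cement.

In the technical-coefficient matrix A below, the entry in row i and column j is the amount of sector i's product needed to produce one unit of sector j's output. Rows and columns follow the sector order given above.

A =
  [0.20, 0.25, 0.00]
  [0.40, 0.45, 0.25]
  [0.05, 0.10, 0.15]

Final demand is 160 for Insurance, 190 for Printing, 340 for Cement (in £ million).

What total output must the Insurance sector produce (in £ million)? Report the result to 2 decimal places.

x_1 = 498.07

I − A =
  [   0.80    -0.25     0.00]
  [  -0.40     0.55    -0.25]
  [  -0.05    -0.10     0.85]
Cofactors of I−A, C_ij = (−1)^(i+j)·(minor ij) (rows/columns in the sector order above):
  C_11 = (0.55)(0.85) − (-0.25)(-0.10) = 0.4425
  C_12 = −[(-0.40)(0.85) − (-0.25)(-0.05)] = 0.3525
  C_13 = (-0.40)(-0.10) − (0.55)(-0.05) = 0.0675
  C_21 = −[(-0.25)(0.85) − (0.00)(-0.10)] = 0.2125
  C_22 = (0.80)(0.85) − (0.00)(-0.05) = 0.6800
  C_23 = −[(0.80)(-0.10) − (-0.25)(-0.05)] = 0.0925
  C_31 = (-0.25)(-0.25) − (0.00)(0.55) = 0.0625
  C_32 = −[(0.80)(-0.25) − (0.00)(-0.40)] = 0.2000
  C_33 = (0.80)(0.55) − (-0.25)(-0.40) = 0.3400
det(I−A) = Σ_j (I−A)_1j·C_1j = (0.80)(0.4425) + (-0.25)(0.3525) + (0.00)(0.0675) = 0.265875
adj(I−A) = Cᵀ =
  [ 0.4425   0.2125   0.0625]
  [ 0.3525   0.6800   0.2000]
  [ 0.0675   0.0925   0.3400]
(I − A)⁻¹ = adj(I−A) / det(I−A) ≈
  [   1.6643     0.7992     0.2351]
  [   1.3258     2.5576     0.7522]
  [   0.2539     0.3479     1.2788]
x = (I − A)⁻¹ d = adj(I−A)·d / det(I−A), with det(I−A) = 0.265875:
  x_1 = (0.4425·160 + 0.2125·190 + 0.0625·340) / 0.265875 = 132.425 / 0.265875 ≈ 498.07
  x_2 = (0.3525·160 + 0.6800·190 + 0.2000·340) / 0.265875 = 253.60 / 0.265875 ≈ 953.83
  x_3 = (0.0675·160 + 0.0925·190 + 0.3400·340) / 0.265875 = 143.975 / 0.265875 ≈ 541.51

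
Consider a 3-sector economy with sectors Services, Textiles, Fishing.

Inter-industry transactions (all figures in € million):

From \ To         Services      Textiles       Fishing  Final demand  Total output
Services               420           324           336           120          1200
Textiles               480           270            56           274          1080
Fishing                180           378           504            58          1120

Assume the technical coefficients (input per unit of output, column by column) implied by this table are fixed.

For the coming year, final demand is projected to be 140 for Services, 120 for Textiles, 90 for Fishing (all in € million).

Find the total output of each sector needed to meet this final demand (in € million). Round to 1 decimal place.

x_1 = 969.4, x_2 = 736.8, x_3 = 896.9

Technical coefficients a_ij = z_ij / X_j:
  a_11 = 420/1200 = 0.35, a_21 = 480/1200 = 0.40, a_31 = 180/1200 = 0.15
  a_12 = 324/1080 = 0.30, a_22 = 270/1080 = 0.25, a_32 = 378/1080 = 0.35
  a_13 = 336/1120 = 0.30, a_23 = 56/1120 = 0.05, a_33 = 504/1120 = 0.45
I − A =
  [   0.65    -0.30    -0.30]
  [  -0.40     0.75    -0.05]
  [  -0.15    -0.35     0.55]
Cofactors of I−A, C_ij = (−1)^(i+j)·(minor ij) (rows/columns in the sector order above):
  C_11 = (0.75)(0.55) − (-0.05)(-0.35) = 0.3950
  C_12 = −[(-0.40)(0.55) − (-0.05)(-0.15)] = 0.2275
  C_13 = (-0.40)(-0.35) − (0.75)(-0.15) = 0.2525
  C_21 = −[(-0.30)(0.55) − (-0.30)(-0.35)] = 0.2700
  C_22 = (0.65)(0.55) − (-0.30)(-0.15) = 0.3125
  C_23 = −[(0.65)(-0.35) − (-0.30)(-0.15)] = 0.2725
  C_31 = (-0.30)(-0.05) − (-0.30)(0.75) = 0.2400
  C_32 = −[(0.65)(-0.05) − (-0.30)(-0.40)] = 0.1525
  C_33 = (0.65)(0.75) − (-0.30)(-0.40) = 0.3675
det(I−A) = Σ_j (I−A)_1j·C_1j = (0.65)(0.3950) + (-0.30)(0.2275) + (-0.30)(0.2525) = 0.11275
adj(I−A) = Cᵀ =
  [ 0.3950   0.2700   0.2400]
  [ 0.2275   0.3125   0.1525]
  [ 0.2525   0.2725   0.3675]
(I − A)⁻¹ = adj(I−A) / det(I−A) ≈
  [   3.5033     2.3947     2.1286]
  [   2.0177     2.7716     1.3525]
  [   2.2395     2.4169     3.2594]
x = (I − A)⁻¹ d = adj(I−A)·d / det(I−A), with det(I−A) = 0.11275:
  x_1 = (0.3950·140 + 0.2700·120 + 0.2400·90) / 0.11275 = 109.30 / 0.11275 ≈ 969.4
  x_2 = (0.2275·140 + 0.3125·120 + 0.1525·90) / 0.11275 = 83.075 / 0.11275 ≈ 736.8
  x_3 = (0.2525·140 + 0.2725·120 + 0.3675·90) / 0.11275 = 101.125 / 0.11275 ≈ 896.9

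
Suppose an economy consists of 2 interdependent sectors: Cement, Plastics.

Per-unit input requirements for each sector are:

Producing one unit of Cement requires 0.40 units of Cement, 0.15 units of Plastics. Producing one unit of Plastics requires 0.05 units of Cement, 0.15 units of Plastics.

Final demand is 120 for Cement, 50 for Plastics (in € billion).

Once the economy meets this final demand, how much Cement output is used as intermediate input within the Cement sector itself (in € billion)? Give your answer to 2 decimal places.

z_CC = 83.18

I − A =
  [   0.60    -0.05]
  [  -0.15     0.85]
det(I−A) = (0.60)(0.85) − (-0.05)(-0.15) = 0.5025
adj(I−A) = [[0.85, 0.05], [0.15, 0.60]]
(I − A)⁻¹ = adj(I−A) / det(I−A) ≈
  [   1.6915     0.0995]
  [   0.2985     1.1940]
First solve x = (I − A)⁻¹ d = adj(I−A)·d / det(I−A); in particular x_C = (0.85·120 + 0.05·50) / 0.5025 = 104.50 / 0.5025 ≈ 207.9602.
Intermediate flow from C to C: z_CC = a_CC · x_C = 0.40 × 104.50 / 0.5025 = 41.80 / 0.5025 ≈ 83.18.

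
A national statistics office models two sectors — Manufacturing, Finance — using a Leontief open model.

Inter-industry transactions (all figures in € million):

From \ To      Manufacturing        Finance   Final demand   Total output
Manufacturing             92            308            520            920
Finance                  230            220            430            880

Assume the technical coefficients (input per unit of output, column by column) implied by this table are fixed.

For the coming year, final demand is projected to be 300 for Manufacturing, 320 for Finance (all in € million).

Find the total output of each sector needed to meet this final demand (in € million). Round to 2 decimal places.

Technical coefficients a_ij = z_ij / X_j:
  a_MM = 92/920 = 0.10, a_FM = 230/920 = 0.25
  a_MF = 308/880 = 0.35, a_FF = 220/880 = 0.25
I − A =
  [   0.90    -0.35]
  [  -0.25     0.75]
det(I−A) = (0.90)(0.75) − (-0.35)(-0.25) = 0.5875
adj(I−A) = [[0.75, 0.35], [0.25, 0.90]]
(I − A)⁻¹ = adj(I−A) / det(I−A) ≈
  [   1.2766     0.5957]
  [   0.4255     1.5319]
x = (I − A)⁻¹ d = adj(I−A)·d / det(I−A), with det(I−A) = 0.5875:
  x_M = (0.75·300 + 0.35·320) / 0.5875 = 337.00 / 0.5875 ≈ 573.62
  x_F = (0.25·300 + 0.90·320) / 0.5875 = 363.00 / 0.5875 ≈ 617.87

x_M = 573.62, x_F = 617.87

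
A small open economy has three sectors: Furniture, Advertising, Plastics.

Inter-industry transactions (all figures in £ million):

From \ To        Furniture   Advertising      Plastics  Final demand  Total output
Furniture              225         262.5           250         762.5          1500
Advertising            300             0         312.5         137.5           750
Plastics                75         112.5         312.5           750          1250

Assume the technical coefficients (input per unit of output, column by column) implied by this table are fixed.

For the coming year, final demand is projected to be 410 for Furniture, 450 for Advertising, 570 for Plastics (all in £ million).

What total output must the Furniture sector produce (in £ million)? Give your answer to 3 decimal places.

Technical coefficients a_ij = z_ij / X_j:
  a_11 = 225/1500 = 0.15, a_21 = 300/1500 = 0.20, a_31 = 75/1500 = 0.05
  a_12 = 262.5/750 = 0.35, a_22 = 0/750 = 0.00, a_32 = 112.5/750 = 0.15
  a_13 = 250/1250 = 0.20, a_23 = 312.5/1250 = 0.25, a_33 = 312.5/1250 = 0.25
I − A =
  [   0.85    -0.35    -0.20]
  [  -0.20     1.00    -0.25]
  [  -0.05    -0.15     0.75]
Cofactors of I−A, C_ij = (−1)^(i+j)·(minor ij) (rows/columns in the sector order above):
  C_11 = (1.00)(0.75) − (-0.25)(-0.15) = 0.7125
  C_12 = −[(-0.20)(0.75) − (-0.25)(-0.05)] = 0.1625
  C_13 = (-0.20)(-0.15) − (1.00)(-0.05) = 0.0800
  C_21 = −[(-0.35)(0.75) − (-0.20)(-0.15)] = 0.2925
  C_22 = (0.85)(0.75) − (-0.20)(-0.05) = 0.6275
  C_23 = −[(0.85)(-0.15) − (-0.35)(-0.05)] = 0.1450
  C_31 = (-0.35)(-0.25) − (-0.20)(1.00) = 0.2875
  C_32 = −[(0.85)(-0.25) − (-0.20)(-0.20)] = 0.2525
  C_33 = (0.85)(1.00) − (-0.35)(-0.20) = 0.7800
det(I−A) = Σ_j (I−A)_1j·C_1j = (0.85)(0.7125) + (-0.35)(0.1625) + (-0.20)(0.0800) = 0.53275
adj(I−A) = Cᵀ =
  [ 0.7125   0.2925   0.2875]
  [ 0.1625   0.6275   0.2525]
  [ 0.0800   0.1450   0.7800]
(I − A)⁻¹ = adj(I−A) / det(I−A) ≈
  [   1.3374     0.5490     0.5397]
  [   0.3050     1.1779     0.4740]
  [   0.1502     0.2722     1.4641]
x = (I − A)⁻¹ d = adj(I−A)·d / det(I−A), with det(I−A) = 0.53275:
  x_1 = (0.7125·410 + 0.2925·450 + 0.2875·570) / 0.53275 = 587.625 / 0.53275 ≈ 1103.003
  x_2 = (0.1625·410 + 0.6275·450 + 0.2525·570) / 0.53275 = 492.925 / 0.53275 ≈ 925.246
  x_3 = (0.0800·410 + 0.1450·450 + 0.7800·570) / 0.53275 = 542.65 / 0.53275 ≈ 1018.583

x_1 = 1103.003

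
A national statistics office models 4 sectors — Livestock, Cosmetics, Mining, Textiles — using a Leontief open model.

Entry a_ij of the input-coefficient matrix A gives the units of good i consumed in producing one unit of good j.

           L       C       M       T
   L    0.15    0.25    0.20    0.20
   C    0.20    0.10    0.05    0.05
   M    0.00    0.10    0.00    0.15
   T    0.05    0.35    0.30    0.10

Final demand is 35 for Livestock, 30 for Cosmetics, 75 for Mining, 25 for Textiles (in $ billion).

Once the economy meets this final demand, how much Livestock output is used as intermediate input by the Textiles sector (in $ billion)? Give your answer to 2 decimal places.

I − A =
  [   0.85    -0.25    -0.20    -0.20]
  [  -0.20     0.90    -0.05    -0.05]
  [   0.00    -0.10     1.00    -0.15]
  [  -0.05    -0.35    -0.30     0.90]
Compute the cofactors C_ij = (−1)^(i+j)·(3×3 minor ij) of I−A; the adjugate is their transpose:
adj(I−A) = Cᵀ =
  [ 0.743375   0.318250   0.231000   0.221375]
  [ 0.173875   0.715250   0.099000   0.094875]
  [ 0.035500   0.122000   0.605000   0.115500]
  [ 0.120750   0.336500   0.253000   0.706750]
det(I−A) = Σ_j (I−A)_1j·C_1j = (0.85)(0.743375) + (-0.25)(0.173875) + (-0.20)(0.035500) + (-0.20)(0.120750) = 0.55715
(I − A)⁻¹ = adj(I−A) / det(I−A) ≈
  [   1.3342     0.5712     0.4146     0.3973]
  [   0.3121     1.2838     0.1777     0.1703]
  [   0.0637     0.2190     1.0859     0.2073]
  [   0.2167     0.6040     0.4541     1.2685]
First solve x = (I − A)⁻¹ d = adj(I−A)·d / det(I−A); in particular x_T = (0.120750·35 + 0.336500·30 + 0.253000·75 + 0.706750·25) / 0.55715 = 50.965 / 0.55715 ≈ 91.4745.
Intermediate flow from L to T: z_LT = a_LT · x_T = 0.20 × 50.965 / 0.55715 = 10.193 / 0.55715 ≈ 18.29.

z_LT = 18.29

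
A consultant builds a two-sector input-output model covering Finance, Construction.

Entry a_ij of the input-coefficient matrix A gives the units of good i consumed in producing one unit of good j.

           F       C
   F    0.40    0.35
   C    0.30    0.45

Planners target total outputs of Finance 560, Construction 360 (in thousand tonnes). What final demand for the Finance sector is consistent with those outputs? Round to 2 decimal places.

d_F = 210.00

I − A =
  [   0.60    -0.35]
  [  -0.30     0.55]
d = (I − A) x:
  d_F = (+0.60)·560 + (-0.35)·360 = 210.00
  d_C = (-0.30)·560 + (+0.55)·360 = 30.00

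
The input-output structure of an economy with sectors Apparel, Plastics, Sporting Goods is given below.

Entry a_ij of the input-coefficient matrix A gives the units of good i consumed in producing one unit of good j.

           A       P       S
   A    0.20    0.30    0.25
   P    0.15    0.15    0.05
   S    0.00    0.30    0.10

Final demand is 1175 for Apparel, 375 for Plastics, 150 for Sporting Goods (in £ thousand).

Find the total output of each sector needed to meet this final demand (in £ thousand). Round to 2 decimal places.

I − A =
  [   0.80    -0.30    -0.25]
  [  -0.15     0.85    -0.05]
  [   0.00    -0.30     0.90]
Cofactors of I−A, C_ij = (−1)^(i+j)·(minor ij) (rows/columns in the sector order above):
  C_11 = (0.85)(0.90) − (-0.05)(-0.30) = 0.7500
  C_12 = −[(-0.15)(0.90) − (-0.05)(0.00)] = 0.1350
  C_13 = (-0.15)(-0.30) − (0.85)(0.00) = 0.0450
  C_21 = −[(-0.30)(0.90) − (-0.25)(-0.30)] = 0.3450
  C_22 = (0.80)(0.90) − (-0.25)(0.00) = 0.7200
  C_23 = −[(0.80)(-0.30) − (-0.30)(0.00)] = 0.2400
  C_31 = (-0.30)(-0.05) − (-0.25)(0.85) = 0.2275
  C_32 = −[(0.80)(-0.05) − (-0.25)(-0.15)] = 0.0775
  C_33 = (0.80)(0.85) − (-0.30)(-0.15) = 0.6350
det(I−A) = Σ_j (I−A)_1j·C_1j = (0.80)(0.7500) + (-0.30)(0.1350) + (-0.25)(0.0450) = 0.54825
adj(I−A) = Cᵀ =
  [ 0.7500   0.3450   0.2275]
  [ 0.1350   0.7200   0.0775]
  [ 0.0450   0.2400   0.6350]
(I − A)⁻¹ = adj(I−A) / det(I−A) ≈
  [   1.3680     0.6293     0.4150]
  [   0.2462     1.3133     0.1414]
  [   0.0821     0.4378     1.1582]
x = (I − A)⁻¹ d = adj(I−A)·d / det(I−A), with det(I−A) = 0.54825:
  x_A = (0.7500·1175 + 0.3450·375 + 0.2275·150) / 0.54825 = 1044.75 / 0.54825 ≈ 1905.61
  x_P = (0.1350·1175 + 0.7200·375 + 0.0775·150) / 0.54825 = 440.25 / 0.54825 ≈ 803.01
  x_S = (0.0450·1175 + 0.2400·375 + 0.6350·150) / 0.54825 = 238.125 / 0.54825 ≈ 434.34

x_A = 1905.61, x_P = 803.01, x_S = 434.34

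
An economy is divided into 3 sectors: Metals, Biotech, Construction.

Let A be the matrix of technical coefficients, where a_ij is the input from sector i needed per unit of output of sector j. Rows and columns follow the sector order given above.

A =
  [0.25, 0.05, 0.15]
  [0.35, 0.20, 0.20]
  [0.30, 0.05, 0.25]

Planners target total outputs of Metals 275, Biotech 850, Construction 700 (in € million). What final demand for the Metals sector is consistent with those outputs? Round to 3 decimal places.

I − A =
  [   0.75    -0.05    -0.15]
  [  -0.35     0.80    -0.20]
  [  -0.30    -0.05     0.75]
d = (I − A) x:
  d_M = (+0.75)·275 + (-0.05)·850 + (-0.15)·700 = 58.750
  d_B = (-0.35)·275 + (+0.80)·850 + (-0.20)·700 = 443.750
  d_C = (-0.30)·275 + (-0.05)·850 + (+0.75)·700 = 400.000

d_M = 58.750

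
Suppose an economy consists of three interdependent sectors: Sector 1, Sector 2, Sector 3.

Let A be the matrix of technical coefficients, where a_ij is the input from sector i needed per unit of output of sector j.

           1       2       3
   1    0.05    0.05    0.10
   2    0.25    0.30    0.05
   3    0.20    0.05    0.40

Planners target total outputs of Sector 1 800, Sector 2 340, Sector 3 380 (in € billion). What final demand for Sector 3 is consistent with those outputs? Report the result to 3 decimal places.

I − A =
  [   0.95    -0.05    -0.10]
  [  -0.25     0.70    -0.05]
  [  -0.20    -0.05     0.60]
d = (I − A) x:
  d_1 = (+0.95)·800 + (-0.05)·340 + (-0.10)·380 = 705.000
  d_2 = (-0.25)·800 + (+0.70)·340 + (-0.05)·380 = 19.000
  d_3 = (-0.20)·800 + (-0.05)·340 + (+0.60)·380 = 51.000

d_3 = 51.000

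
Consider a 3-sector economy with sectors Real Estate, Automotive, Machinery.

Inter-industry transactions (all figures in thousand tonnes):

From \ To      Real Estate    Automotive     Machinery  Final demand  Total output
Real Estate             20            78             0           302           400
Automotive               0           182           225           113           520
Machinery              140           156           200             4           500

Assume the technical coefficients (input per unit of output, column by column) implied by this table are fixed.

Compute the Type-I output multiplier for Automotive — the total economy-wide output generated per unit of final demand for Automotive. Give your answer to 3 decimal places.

m_A = 4.563

Technical coefficients a_ij = z_ij / X_j:
  a_RR = 20/400 = 0.05, a_AR = 0/400 = 0.00, a_MR = 140/400 = 0.35
  a_RA = 78/520 = 0.15, a_AA = 182/520 = 0.35, a_MA = 156/520 = 0.30
  a_RM = 0/500 = 0.00, a_AM = 225/500 = 0.45, a_MM = 200/500 = 0.40
I − A =
  [   0.95    -0.15     0.00]
  [   0.00     0.65    -0.45]
  [  -0.35    -0.30     0.60]
Cofactors of I−A, C_ij = (−1)^(i+j)·(minor ij) (rows/columns in the sector order above):
  C_11 = (0.65)(0.60) − (-0.45)(-0.30) = 0.2550
  C_12 = −[(0.00)(0.60) − (-0.45)(-0.35)] = 0.1575
  C_13 = (0.00)(-0.30) − (0.65)(-0.35) = 0.2275
  C_21 = −[(-0.15)(0.60) − (0.00)(-0.30)] = 0.0900
  C_22 = (0.95)(0.60) − (0.00)(-0.35) = 0.5700
  C_23 = −[(0.95)(-0.30) − (-0.15)(-0.35)] = 0.3375
  C_31 = (-0.15)(-0.45) − (0.00)(0.65) = 0.0675
  C_32 = −[(0.95)(-0.45) − (0.00)(0.00)] = 0.4275
  C_33 = (0.95)(0.65) − (-0.15)(0.00) = 0.6175
det(I−A) = Σ_j (I−A)_1j·C_1j = (0.95)(0.2550) + (-0.15)(0.1575) + (0.00)(0.2275) = 0.218625
adj(I−A) = Cᵀ =
  [ 0.2550   0.0900   0.0675]
  [ 0.1575   0.5700   0.4275]
  [ 0.2275   0.3375   0.6175]
(I − A)⁻¹ = adj(I−A) / det(I−A) ≈
  [   1.1664     0.4117     0.3087]
  [   0.7204     2.6072     1.9554]
  [   1.0406     1.5437     2.8245]
The output multiplier for sector j is the column-j sum of the Leontief inverse (I − A)⁻¹ = adj(I−A) / det(I−A).
Column A of adj(I−A): (0.0900, 0.5700, 0.3375); det(I−A) = 0.218625.
m_A = (0.0900 + 0.5700 + 0.3375) / 0.218625 = 0.9975 / 0.218625 ≈ 4.563.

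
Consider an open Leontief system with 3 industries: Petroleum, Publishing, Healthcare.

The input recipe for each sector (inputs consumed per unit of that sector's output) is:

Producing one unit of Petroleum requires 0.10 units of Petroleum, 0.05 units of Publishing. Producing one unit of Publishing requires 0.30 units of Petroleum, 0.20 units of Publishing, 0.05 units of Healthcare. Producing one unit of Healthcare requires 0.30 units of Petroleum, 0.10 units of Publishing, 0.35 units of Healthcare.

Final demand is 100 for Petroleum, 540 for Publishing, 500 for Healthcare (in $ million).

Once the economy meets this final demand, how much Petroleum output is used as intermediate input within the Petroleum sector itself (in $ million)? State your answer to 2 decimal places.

z_11 = 66.20

I − A =
  [   0.90    -0.30    -0.30]
  [  -0.05     0.80    -0.10]
  [   0.00    -0.05     0.65]
Cofactors of I−A, C_ij = (−1)^(i+j)·(minor ij) (rows/columns in the sector order above):
  C_11 = (0.80)(0.65) − (-0.10)(-0.05) = 0.5150
  C_12 = −[(-0.05)(0.65) − (-0.10)(0.00)] = 0.0325
  C_13 = (-0.05)(-0.05) − (0.80)(0.00) = 0.0025
  C_21 = −[(-0.30)(0.65) − (-0.30)(-0.05)] = 0.2100
  C_22 = (0.90)(0.65) − (-0.30)(0.00) = 0.5850
  C_23 = −[(0.90)(-0.05) − (-0.30)(0.00)] = 0.0450
  C_31 = (-0.30)(-0.10) − (-0.30)(0.80) = 0.2700
  C_32 = −[(0.90)(-0.10) − (-0.30)(-0.05)] = 0.1050
  C_33 = (0.90)(0.80) − (-0.30)(-0.05) = 0.7050
det(I−A) = Σ_j (I−A)_1j·C_1j = (0.90)(0.5150) + (-0.30)(0.0325) + (-0.30)(0.0025) = 0.4530
adj(I−A) = Cᵀ =
  [ 0.5150   0.2100   0.2700]
  [ 0.0325   0.5850   0.1050]
  [ 0.0025   0.0450   0.7050]
(I − A)⁻¹ = adj(I−A) / det(I−A) ≈
  [   1.1369     0.4636     0.5960]
  [   0.0717     1.2914     0.2318]
  [   0.0055     0.0993     1.5563]
First solve x = (I − A)⁻¹ d = adj(I−A)·d / det(I−A); in particular x_1 = (0.5150·100 + 0.2100·540 + 0.2700·500) / 0.4530 = 299.90 / 0.4530 ≈ 662.0309.
Intermediate flow from 1 to 1: z_11 = a_11 · x_1 = 0.10 × 299.90 / 0.4530 = 29.99 / 0.4530 ≈ 66.20.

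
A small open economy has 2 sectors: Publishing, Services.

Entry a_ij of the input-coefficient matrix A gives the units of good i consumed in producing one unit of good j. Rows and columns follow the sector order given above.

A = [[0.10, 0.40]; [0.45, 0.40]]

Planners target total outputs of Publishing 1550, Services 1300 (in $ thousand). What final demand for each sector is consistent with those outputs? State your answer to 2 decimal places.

d_P = 875.00, d_S = 82.50

I − A =
  [   0.90    -0.40]
  [  -0.45     0.60]
d = (I − A) x:
  d_P = (+0.90)·1550 + (-0.40)·1300 = 875.00
  d_S = (-0.45)·1550 + (+0.60)·1300 = 82.50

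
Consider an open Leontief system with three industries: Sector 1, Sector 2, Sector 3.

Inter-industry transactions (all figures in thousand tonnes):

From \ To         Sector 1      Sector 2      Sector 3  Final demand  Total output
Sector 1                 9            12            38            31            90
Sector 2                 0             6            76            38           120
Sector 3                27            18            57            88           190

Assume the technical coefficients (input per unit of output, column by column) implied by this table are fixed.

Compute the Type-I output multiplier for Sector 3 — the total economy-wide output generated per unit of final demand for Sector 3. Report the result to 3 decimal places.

Technical coefficients a_ij = z_ij / X_j:
  a_11 = 9/90 = 0.10, a_21 = 0/90 = 0.00, a_31 = 27/90 = 0.30
  a_12 = 12/120 = 0.10, a_22 = 6/120 = 0.05, a_32 = 18/120 = 0.15
  a_13 = 38/190 = 0.20, a_23 = 76/190 = 0.40, a_33 = 57/190 = 0.30
I − A =
  [   0.90    -0.10    -0.20]
  [   0.00     0.95    -0.40]
  [  -0.30    -0.15     0.70]
Cofactors of I−A, C_ij = (−1)^(i+j)·(minor ij) (rows/columns in the sector order above):
  C_11 = (0.95)(0.70) − (-0.40)(-0.15) = 0.6050
  C_12 = −[(0.00)(0.70) − (-0.40)(-0.30)] = 0.1200
  C_13 = (0.00)(-0.15) − (0.95)(-0.30) = 0.2850
  C_21 = −[(-0.10)(0.70) − (-0.20)(-0.15)] = 0.1000
  C_22 = (0.90)(0.70) − (-0.20)(-0.30) = 0.5700
  C_23 = −[(0.90)(-0.15) − (-0.10)(-0.30)] = 0.1650
  C_31 = (-0.10)(-0.40) − (-0.20)(0.95) = 0.2300
  C_32 = −[(0.90)(-0.40) − (-0.20)(0.00)] = 0.3600
  C_33 = (0.90)(0.95) − (-0.10)(0.00) = 0.8550
det(I−A) = Σ_j (I−A)_1j·C_1j = (0.90)(0.6050) + (-0.10)(0.1200) + (-0.20)(0.2850) = 0.4755
adj(I−A) = Cᵀ =
  [ 0.6050   0.1000   0.2300]
  [ 0.1200   0.5700   0.3600]
  [ 0.2850   0.1650   0.8550]
(I − A)⁻¹ = adj(I−A) / det(I−A) ≈
  [   1.2723     0.2103     0.4837]
  [   0.2524     1.1987     0.7571]
  [   0.5994     0.3470     1.7981]
The output multiplier for sector j is the column-j sum of the Leontief inverse (I − A)⁻¹ = adj(I−A) / det(I−A).
Column 3 of adj(I−A): (0.2300, 0.3600, 0.8550); det(I−A) = 0.4755.
m_3 = (0.2300 + 0.3600 + 0.8550) / 0.4755 = 1.445 / 0.4755 ≈ 3.039.

m_3 = 3.039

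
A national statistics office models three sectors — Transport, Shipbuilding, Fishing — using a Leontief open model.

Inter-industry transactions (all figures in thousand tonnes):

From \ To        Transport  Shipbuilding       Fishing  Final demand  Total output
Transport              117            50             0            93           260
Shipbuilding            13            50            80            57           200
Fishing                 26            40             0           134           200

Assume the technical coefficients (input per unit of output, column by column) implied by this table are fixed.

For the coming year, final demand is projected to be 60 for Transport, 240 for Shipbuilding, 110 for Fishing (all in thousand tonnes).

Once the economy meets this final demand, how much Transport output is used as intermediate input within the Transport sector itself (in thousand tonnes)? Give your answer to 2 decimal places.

Technical coefficients a_ij = z_ij / X_j:
  a_11 = 117/260 = 0.45, a_21 = 13/260 = 0.05, a_31 = 26/260 = 0.10
  a_12 = 50/200 = 0.25, a_22 = 50/200 = 0.25, a_32 = 40/200 = 0.20
  a_13 = 0/200 = 0.00, a_23 = 80/200 = 0.40, a_33 = 0/200 = 0.00
I − A =
  [   0.55    -0.25     0.00]
  [  -0.05     0.75    -0.40]
  [  -0.10    -0.20     1.00]
Cofactors of I−A, C_ij = (−1)^(i+j)·(minor ij) (rows/columns in the sector order above):
  C_11 = (0.75)(1.00) − (-0.40)(-0.20) = 0.6700
  C_12 = −[(-0.05)(1.00) − (-0.40)(-0.10)] = 0.0900
  C_13 = (-0.05)(-0.20) − (0.75)(-0.10) = 0.0850
  C_21 = −[(-0.25)(1.00) − (0.00)(-0.20)] = 0.2500
  C_22 = (0.55)(1.00) − (0.00)(-0.10) = 0.5500
  C_23 = −[(0.55)(-0.20) − (-0.25)(-0.10)] = 0.1350
  C_31 = (-0.25)(-0.40) − (0.00)(0.75) = 0.1000
  C_32 = −[(0.55)(-0.40) − (0.00)(-0.05)] = 0.2200
  C_33 = (0.55)(0.75) − (-0.25)(-0.05) = 0.4000
det(I−A) = Σ_j (I−A)_1j·C_1j = (0.55)(0.6700) + (-0.25)(0.0900) + (0.00)(0.0850) = 0.3460
adj(I−A) = Cᵀ =
  [ 0.6700   0.2500   0.1000]
  [ 0.0900   0.5500   0.2200]
  [ 0.0850   0.1350   0.4000]
(I − A)⁻¹ = adj(I−A) / det(I−A) ≈
  [   1.9364     0.7225     0.2890]
  [   0.2601     1.5896     0.6358]
  [   0.2457     0.3902     1.1561]
First solve x = (I − A)⁻¹ d = adj(I−A)·d / det(I−A); in particular x_1 = (0.6700·60 + 0.2500·240 + 0.1000·110) / 0.3460 = 111.20 / 0.3460 ≈ 321.3873.
Intermediate flow from 1 to 1: z_11 = a_11 · x_1 = 0.45 × 111.20 / 0.3460 = 50.04 / 0.3460 ≈ 144.62.

z_11 = 144.62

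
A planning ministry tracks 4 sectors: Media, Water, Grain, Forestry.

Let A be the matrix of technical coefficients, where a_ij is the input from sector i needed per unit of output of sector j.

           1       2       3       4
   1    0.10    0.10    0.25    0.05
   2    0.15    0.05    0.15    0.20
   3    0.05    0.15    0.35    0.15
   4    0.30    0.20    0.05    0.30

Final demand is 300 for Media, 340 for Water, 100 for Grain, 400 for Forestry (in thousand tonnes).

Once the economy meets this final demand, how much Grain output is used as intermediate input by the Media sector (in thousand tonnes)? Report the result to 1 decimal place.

z_31 = 33.4

I − A =
  [   0.90    -0.10    -0.25    -0.05]
  [  -0.15     0.95    -0.15    -0.20]
  [  -0.05    -0.15     0.65    -0.15]
  [  -0.30    -0.20    -0.05     0.70]
Compute the cofactors C_ij = (−1)^(i+j)·(3×3 minor ij) of I−A; the adjugate is their transpose:
adj(I−A) = Cᵀ =
  [ 0.377375   0.085375   0.171625   0.088125]
  [ 0.118625   0.372875   0.142875   0.145625]
  [ 0.103250   0.127750   0.530250   0.157500]
  [ 0.203000   0.152250   0.152250   0.507500]
det(I−A) = Σ_j (I−A)_1j·C_1j = (0.90)(0.377375) + (-0.10)(0.118625) + (-0.25)(0.103250) + (-0.05)(0.203000) = 0.2918125
(I − A)⁻¹ = adj(I−A) / det(I−A) ≈
  [   1.2932     0.2926     0.5881     0.3020]
  [   0.4065     1.2778     0.4896     0.4990]
  [   0.3538     0.4378     1.8171     0.5397]
  [   0.6957     0.5217     0.5217     1.7391]
First solve x = (I − A)⁻¹ d = adj(I−A)·d / det(I−A); in particular x_1 = (0.377375·300 + 0.085375·340 + 0.171625·100 + 0.088125·400) / 0.2918125 = 194.6525 / 0.2918125 ≈ 667.046.
Intermediate flow from 3 to 1: z_31 = a_31 · x_1 = 0.05 × 194.6525 / 0.2918125 = 9.732625 / 0.2918125 ≈ 33.4.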